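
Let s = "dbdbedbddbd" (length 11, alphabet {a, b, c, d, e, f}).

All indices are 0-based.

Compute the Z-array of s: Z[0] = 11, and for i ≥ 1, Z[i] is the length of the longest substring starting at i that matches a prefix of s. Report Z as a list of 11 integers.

Z[0]=11
i=1: outside box; Z[1]=0
i=2: outside box; Z[2]=2 scan→box=[2,4)
i=3: min(r-i=1, Z[1]=0)=0; Z[3]=0
i=4: outside box; Z[4]=0
i=5: outside box; Z[5]=3 scan→box=[5,8)
i=6: min(r-i=2, Z[1]=0)=0; Z[6]=0
i=7: min(r-i=1, Z[2]=2)=1; Z[7]=1
i=8: outside box; Z[8]=3 scan→box=[8,11)
i=9: min(r-i=2, Z[1]=0)=0; Z[9]=0
i=10: min(r-i=1, Z[2]=2)=1; Z[10]=1

[11, 0, 2, 0, 0, 3, 0, 1, 3, 0, 1]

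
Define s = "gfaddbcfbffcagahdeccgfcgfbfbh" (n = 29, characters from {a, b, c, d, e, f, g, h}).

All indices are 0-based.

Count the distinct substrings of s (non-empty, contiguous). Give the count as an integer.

405

sorted suffixes:
  #0 SA[0]=2  'addbcfbffcagahdeccgfcgfbfbh'
  #1 SA[1]=12  'agahdeccgfcgfbfbh'
  #2 SA[2]=14  'ahdeccgfcgfbfbh'
  #3 SA[3]=5  'bcfbffcagahdeccgfcgfbfbh'
  #4 SA[4]=25  'bfbh'
  #5 SA[5]=8  'bffcagahdeccgfcgfbfbh'
  #6 SA[6]=27  'bh'
  #7 SA[7]=11  'cagahdeccgfcgfbfbh'
  #8 SA[8]=18  'ccgfcgfbfbh'
  #9 SA[9]=6  'cfbffcagahdeccgfcgfbfbh'
  #10 SA[10]=22  'cgfbfbh'
  #11 SA[11]=19  'cgfcgfbfbh'
  #12 SA[12]=4  'dbcfbffcagahdeccgfcgfbfbh'
  #13 SA[13]=3  'ddbcfbffcagahdeccgfcgfbfbh'
  #14 SA[14]=16  'deccgfcgfbfbh'
  #15 SA[15]=17  'eccgfcgfbfbh'
  #16 SA[16]=1  'faddbcfbffcagahdeccgfcgfbfbh'
  #17 SA[17]=24  'fbfbh'
  #18 SA[18]=7  'fbffcagahdeccgfcgfbfbh'
  #19 SA[19]=26  'fbh'
  #20 SA[20]=10  'fcagahdeccgfcgfbfbh'
  #21 SA[21]=21  'fcgfbfbh'
  #22 SA[22]=9  'ffcagahdeccgfcgfbfbh'
  #23 SA[23]=13  'gahdeccgfcgfbfbh'
  #24 SA[24]=0  'gfaddbcfbffcagahdeccgfcgfbfbh'
  #25 SA[25]=23  'gfbfbh'
  #26 SA[26]=20  'gfcgfbfbh'
  #27 SA[27]=28  'h'
  #28 SA[28]=15  'hdeccgfcgfbfbh'

SA = [2, 12, 14, 5, 25, 8, 27, 11, 18, 6, 22, 19, 4, 3, 16, 17, 1, 24, 7, 26, 10, 21, 9, 13, 0, 23, 20, 28, 15]
[i] adj suffixes → lcp
  [1] 2/12 → 1 ('a')
  [2] 12/14 → 1 ('a')
  [3] 14/5 → 0 ('')
  [4] 5/25 → 1 ('b')
  [5] 25/8 → 2 ('bf')
  [6] 8/27 → 1 ('b')
  [7] 27/11 → 0 ('')
  [8] 11/18 → 1 ('c')
  [9] 18/6 → 1 ('c')
  [10] 6/22 → 1 ('c')
  [11] 22/19 → 3 ('cgf')
  [12] 19/4 → 0 ('')
  [13] 4/3 → 1 ('d')
  [14] 3/16 → 1 ('d')
  [15] 16/17 → 0 ('')
  [16] 17/1 → 0 ('')
  [17] 1/24 → 1 ('f')
  [18] 24/7 → 3 ('fbf')
  [19] 7/26 → 2 ('fb')
  [20] 26/10 → 1 ('f')
  [21] 10/21 → 2 ('fc')
  [22] 21/9 → 1 ('f')
  [23] 9/13 → 0 ('')
  [24] 13/0 → 1 ('g')
  [25] 0/23 → 2 ('gf')
  [26] 23/20 → 2 ('gf')
  [27] 20/28 → 0 ('')
  [28] 28/15 → 1 ('h')

n(n+1)/2 = 29·30/2 = 435
Σ LCP = 0 + 1 + 1 + 0 + 1 + 2 + 1 + 0 + 1 + 1 + 1 + 3 + 0 + 1 + 1 + 0 + 0 + 1 + 3 + 2 + 1 + 2 + 1 + 0 + 1 + 2 + 2 + 0 + 1 = 30
distinct = 435 − 30 = 405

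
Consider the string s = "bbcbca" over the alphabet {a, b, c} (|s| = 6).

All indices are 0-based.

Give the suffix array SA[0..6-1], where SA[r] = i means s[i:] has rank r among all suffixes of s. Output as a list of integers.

[5, 0, 3, 1, 4, 2]

sorted suffixes:
  #0 SA[0]=5  'a'
  #1 SA[1]=0  'bbcbca'
  #2 SA[2]=3  'bca'
  #3 SA[3]=1  'bcbca'
  #4 SA[4]=4  'ca'
  #5 SA[5]=2  'cbca'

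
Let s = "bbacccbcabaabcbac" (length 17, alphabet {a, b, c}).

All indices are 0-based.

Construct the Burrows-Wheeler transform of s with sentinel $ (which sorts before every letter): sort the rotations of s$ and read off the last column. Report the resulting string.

rank  rotation            last
    0  $bbacccbcabaabcbac  c
    1  aabcbac$bbacccbcab  b
    2  abaabcbac$bbacccbc  c
    3  abcbac$bbacccbcaba  a
    4  ac$bbacccbcabaabcb  b
    5  acccbcabaabcbac$bb  b
    6  baabcbac$bbacccbca  a
    7  bac$bbacccbcabaabc  c
    8  bacccbcabaabcbac$b  b
    9  bbacccbcabaabcbac$  $
   10  bcabaabcbac$bbaccc  c
   11  bcbac$bbacccbcabaa  a
   12  c$bbacccbcabaabcba  a
   13  cabaabcbac$bbacccb  b
   14  cbac$bbacccbcabaab  b
   15  cbcabaabcbac$bbacc  c
   16  ccbcabaabcbac$bbac  c
   17  cccbcabaabcbac$bba  a

cbcabbacb$caabbcca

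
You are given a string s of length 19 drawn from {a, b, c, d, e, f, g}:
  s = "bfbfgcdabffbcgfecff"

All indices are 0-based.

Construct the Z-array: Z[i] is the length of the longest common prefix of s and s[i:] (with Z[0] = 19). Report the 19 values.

Z[0]=19
i=1: i≥r, start 0; Z[1]=0
i=2: i≥r, start 0; Z[2]=2 scan→box=[2,4)
i=3: min(r-i=1, Z[1]=0)=0; Z[3]=0
i=4: i≥r, start 0; Z[4]=0
i=5: i≥r, start 0; Z[5]=0
i=6: i≥r, start 0; Z[6]=0
i=7: i≥r, start 0; Z[7]=0
i=8: i≥r, start 0; Z[8]=2 scan→box=[8,10)
i=9: min(r-i=1, Z[1]=0)=0; Z[9]=0
i=10: i≥r, start 0; Z[10]=0
i=11: i≥r, start 0; Z[11]=1 scan→box=[11,12)
i=12: i≥r, start 0; Z[12]=0
i=13: i≥r, start 0; Z[13]=0
i=14: i≥r, start 0; Z[14]=0
i=15: i≥r, start 0; Z[15]=0
i=16: i≥r, start 0; Z[16]=0
i=17: i≥r, start 0; Z[17]=0
i=18: i≥r, start 0; Z[18]=0

[19, 0, 2, 0, 0, 0, 0, 0, 2, 0, 0, 1, 0, 0, 0, 0, 0, 0, 0]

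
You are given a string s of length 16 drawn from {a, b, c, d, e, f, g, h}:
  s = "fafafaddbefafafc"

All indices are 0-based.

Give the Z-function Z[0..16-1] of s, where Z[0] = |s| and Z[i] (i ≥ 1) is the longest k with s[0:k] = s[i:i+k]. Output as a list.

[16, 0, 4, 0, 2, 0, 0, 0, 0, 0, 5, 0, 3, 0, 1, 0]

Z[0]=16
i=1: outside box; Z[1]=0
i=2: outside box; Z[2]=4 extend→box=[2,6)
i=3: min(r-i=3, Z[1]=0)=0; Z[3]=0
i=4: min(r-i=2, Z[2]=4)=2; Z[4]=2
i=5: min(r-i=1, Z[3]=0)=0; Z[5]=0
i=6: outside box; Z[6]=0
i=7: outside box; Z[7]=0
i=8: outside box; Z[8]=0
i=9: outside box; Z[9]=0
i=10: outside box; Z[10]=5 extend→box=[10,15)
i=11: min(r-i=4, Z[1]=0)=0; Z[11]=0
i=12: min(r-i=3, Z[2]=4)=3; Z[12]=3
i=13: min(r-i=2, Z[3]=0)=0; Z[13]=0
i=14: min(r-i=1, Z[4]=2)=1; Z[14]=1
i=15: outside box; Z[15]=0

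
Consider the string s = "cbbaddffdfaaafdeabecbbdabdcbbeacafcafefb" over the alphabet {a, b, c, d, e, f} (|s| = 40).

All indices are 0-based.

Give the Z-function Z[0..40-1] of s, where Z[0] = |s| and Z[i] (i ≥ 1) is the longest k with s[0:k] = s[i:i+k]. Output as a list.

Z[0]=40
i=1: outside box; Z[1]=0
i=2: outside box; Z[2]=0
i=3: outside box; Z[3]=0
i=4: outside box; Z[4]=0
i=5: outside box; Z[5]=0
i=6: outside box; Z[6]=0
i=7: outside box; Z[7]=0
i=8: outside box; Z[8]=0
i=9: outside box; Z[9]=0
i=10: outside box; Z[10]=0
i=11: outside box; Z[11]=0
i=12: outside box; Z[12]=0
i=13: outside box; Z[13]=0
i=14: outside box; Z[14]=0
i=15: outside box; Z[15]=0
i=16: outside box; Z[16]=0
i=17: outside box; Z[17]=0
i=18: outside box; Z[18]=0
i=19: outside box; Z[19]=3 grow→box=[19,22)
i=20: min(r-i=2, Z[1]=0)=0; Z[20]=0
i=21: min(r-i=1, Z[2]=0)=0; Z[21]=0
i=22: outside box; Z[22]=0
i=23: outside box; Z[23]=0
i=24: outside box; Z[24]=0
i=25: outside box; Z[25]=0
i=26: outside box; Z[26]=3 grow→box=[26,29)
i=27: min(r-i=2, Z[1]=0)=0; Z[27]=0
i=28: min(r-i=1, Z[2]=0)=0; Z[28]=0
i=29: outside box; Z[29]=0
i=30: outside box; Z[30]=0
i=31: outside box; Z[31]=1 grow→box=[31,32)
i=32: outside box; Z[32]=0
i=33: outside box; Z[33]=0
i=34: outside box; Z[34]=1 grow→box=[34,35)
i=35: outside box; Z[35]=0
i=36: outside box; Z[36]=0
i=37: outside box; Z[37]=0
i=38: outside box; Z[38]=0
i=39: outside box; Z[39]=0

[40, 0, 0, 0, 0, 0, 0, 0, 0, 0, 0, 0, 0, 0, 0, 0, 0, 0, 0, 3, 0, 0, 0, 0, 0, 0, 3, 0, 0, 0, 0, 1, 0, 0, 1, 0, 0, 0, 0, 0]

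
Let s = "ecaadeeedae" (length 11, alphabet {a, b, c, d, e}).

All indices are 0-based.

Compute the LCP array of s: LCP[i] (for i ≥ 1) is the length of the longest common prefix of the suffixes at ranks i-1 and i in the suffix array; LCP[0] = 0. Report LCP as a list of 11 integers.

[0, 1, 1, 0, 0, 1, 0, 1, 1, 1, 2]

rank→(start, suffix):
  0 → (2, 'aadeeedae')
  1 → (3, 'adeeedae')
  2 → (9, 'ae')
  3 → (1, 'caadeeedae')
  4 → (8, 'dae')
  5 → (4, 'deeedae')
  6 → (10, 'e')
  7 → (0, 'ecaadeeedae')
  8 → (7, 'edae')
  9 → (6, 'eedae')
  10 → (5, 'eeedae')

SA = [2, 3, 9, 1, 8, 4, 10, 0, 7, 6, 5]
i: (SA[i-1],SA[i]) lcp shared
  1: (2,3) 1 'a'
  2: (3,9) 1 'a'
  3: (9,1) 0 ''
  4: (1,8) 0 ''
  5: (8,4) 1 'd'
  6: (4,10) 0 ''
  7: (10,0) 1 'e'
  8: (0,7) 1 'e'
  9: (7,6) 1 'e'
  10: (6,5) 2 'ee'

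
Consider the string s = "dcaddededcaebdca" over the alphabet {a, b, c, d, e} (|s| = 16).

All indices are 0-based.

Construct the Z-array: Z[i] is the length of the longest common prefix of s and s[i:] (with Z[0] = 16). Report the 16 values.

[16, 0, 0, 1, 1, 0, 1, 0, 3, 0, 0, 0, 0, 3, 0, 0]

Z[0]=16
i=1: i≥r, start 0; Z[1]=0
i=2: i≥r, start 0; Z[2]=0
i=3: i≥r, start 0; Z[3]=1 grow→box=[3,4)
i=4: i≥r, start 0; Z[4]=1 grow→box=[4,5)
i=5: i≥r, start 0; Z[5]=0
i=6: i≥r, start 0; Z[6]=1 grow→box=[6,7)
i=7: i≥r, start 0; Z[7]=0
i=8: i≥r, start 0; Z[8]=3 grow→box=[8,11)
i=9: min(r-i=2, Z[1]=0)=0; Z[9]=0
i=10: min(r-i=1, Z[2]=0)=0; Z[10]=0
i=11: i≥r, start 0; Z[11]=0
i=12: i≥r, start 0; Z[12]=0
i=13: i≥r, start 0; Z[13]=3 grow→box=[13,16)
i=14: min(r-i=2, Z[1]=0)=0; Z[14]=0
i=15: min(r-i=1, Z[2]=0)=0; Z[15]=0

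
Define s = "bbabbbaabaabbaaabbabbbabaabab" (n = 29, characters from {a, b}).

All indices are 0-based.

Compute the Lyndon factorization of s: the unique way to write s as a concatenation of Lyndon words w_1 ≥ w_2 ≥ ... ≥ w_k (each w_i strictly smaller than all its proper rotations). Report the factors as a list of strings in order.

emit factor 1: 'b' (i=0, period=1)
emit factor 2: 'b' (i=1, period=1)
emit factor 3: 'abbb' (i=2, period=4)
emit factor 4: 'aabaabb' (i=6, period=7)
emit factor 5: 'aaabbabbbabaabab' (i=13, period=16)

["b", "b", "abbb", "aabaabb", "aaabbabbbabaabab"]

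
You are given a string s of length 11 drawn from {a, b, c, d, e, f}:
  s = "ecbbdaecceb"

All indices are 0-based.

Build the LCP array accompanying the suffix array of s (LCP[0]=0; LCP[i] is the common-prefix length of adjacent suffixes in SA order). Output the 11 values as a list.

[0, 0, 1, 1, 0, 1, 1, 0, 0, 1, 2]

sorted suffixes:
  #0 SA[0]=5  'aecceb'
  #1 SA[1]=10  'b'
  #2 SA[2]=2  'bbdaecceb'
  #3 SA[3]=3  'bdaecceb'
  #4 SA[4]=1  'cbbdaecceb'
  #5 SA[5]=7  'cceb'
  #6 SA[6]=8  'ceb'
  #7 SA[7]=4  'daecceb'
  #8 SA[8]=9  'eb'
  #9 SA[9]=0  'ecbbdaecceb'
  #10 SA[10]=6  'ecceb'

SA = [5, 10, 2, 3, 1, 7, 8, 4, 9, 0, 6]
[i] adj suffixes → lcp
  [1] 5/10 → 0 ('')
  [2] 10/2 → 1 ('b')
  [3] 2/3 → 1 ('b')
  [4] 3/1 → 0 ('')
  [5] 1/7 → 1 ('c')
  [6] 7/8 → 1 ('c')
  [7] 8/4 → 0 ('')
  [8] 4/9 → 0 ('')
  [9] 9/0 → 1 ('e')
  [10] 0/6 → 2 ('ec')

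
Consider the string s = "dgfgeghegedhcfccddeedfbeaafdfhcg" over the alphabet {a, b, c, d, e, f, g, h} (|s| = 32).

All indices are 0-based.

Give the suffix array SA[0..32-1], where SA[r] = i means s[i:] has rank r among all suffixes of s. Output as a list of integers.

[24, 25, 22, 14, 15, 12, 30, 16, 17, 20, 27, 0, 10, 23, 19, 9, 18, 7, 4, 21, 13, 26, 2, 28, 31, 8, 3, 1, 5, 11, 29, 6]

sorted suffixes:
  #0 SA[0]=24  'aafdfhcg'
  #1 SA[1]=25  'afdfhcg'
  #2 SA[2]=22  'beaafdfhcg'
  #3 SA[3]=14  'ccddeedfbeaafdfhcg'
  #4 SA[4]=15  'cddeedfbeaafdfhcg'
  #5 SA[5]=12  'cfccddeedfbeaafdfhcg'
  #6 SA[6]=30  'cg'
  #7 SA[7]=16  'ddeedfbeaafdfhcg'
  #8 SA[8]=17  'deedfbeaafdfhcg'
  #9 SA[9]=20  'dfbeaafdfhcg'
  #10 SA[10]=27  'dfhcg'
  #11 SA[11]=0  'dgfgeghegedhcfccddeedfbeaafdfhcg'
  #12 SA[12]=10  'dhcfccddeedfbeaafdfhcg'
  #13 SA[13]=23  'eaafdfhcg'
  #14 SA[14]=19  'edfbeaafdfhcg'
  #15 SA[15]=9  'edhcfccddeedfbeaafdfhcg'
  #16 SA[16]=18  'eedfbeaafdfhcg'
  #17 SA[17]=7  'egedhcfccddeedfbeaafdfhcg'
  #18 SA[18]=4  'eghegedhcfccddeedfbeaafdfhcg'
  #19 SA[19]=21  'fbeaafdfhcg'
  #20 SA[20]=13  'fccddeedfbeaafdfhcg'
  #21 SA[21]=26  'fdfhcg'
  #22 SA[22]=2  'fgeghegedhcfccddeedfbeaafdfhcg'
  #23 SA[23]=28  'fhcg'
  #24 SA[24]=31  'g'
  #25 SA[25]=8  'gedhcfccddeedfbeaafdfhcg'
  #26 SA[26]=3  'geghegedhcfccddeedfbeaafdfhcg'
  #27 SA[27]=1  'gfgeghegedhcfccddeedfbeaafdfhcg'
  #28 SA[28]=5  'ghegedhcfccddeedfbeaafdfhcg'
  #29 SA[29]=11  'hcfccddeedfbeaafdfhcg'
  #30 SA[30]=29  'hcg'
  #31 SA[31]=6  'hegedhcfccddeedfbeaafdfhcg'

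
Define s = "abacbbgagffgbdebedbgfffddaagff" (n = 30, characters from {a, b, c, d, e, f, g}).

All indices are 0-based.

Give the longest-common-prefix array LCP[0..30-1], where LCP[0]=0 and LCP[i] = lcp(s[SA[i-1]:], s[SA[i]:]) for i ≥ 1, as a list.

[0, 1, 1, 1, 4, 0, 1, 1, 1, 1, 2, 0, 0, 1, 1, 1, 0, 1, 0, 1, 1, 2, 2, 2, 1, 0, 1, 1, 3, 3]

rank | idx | suffix
   0 |  25 | aagff
   1 |   0 | abacbbgagffgbdebedbgfffddaagff
   2 |   2 | acbbgagffgbdebedbgfffddaagff
   3 |  26 | agff
   4 |   7 | agffgbdebedbgfffddaagff
   5 |   1 | bacbbgagffgbdebedbgfffddaagff
   6 |   4 | bbgagffgbdebedbgfffddaagff
   7 |  12 | bdebedbgfffddaagff
   8 |  15 | bedbgfffddaagff
   9 |   5 | bgagffgbdebedbgfffddaagff
  10 |  18 | bgfffddaagff
  11 |   3 | cbbgagffgbdebedbgfffddaagff
  12 |  24 | daagff
  13 |  17 | dbgfffddaagff
  14 |  23 | ddaagff
  15 |  13 | debedbgfffddaagff
  16 |  14 | ebedbgfffddaagff
  17 |  16 | edbgfffddaagff
  18 |  29 | f
  19 |  22 | fddaagff
  20 |  28 | ff
  21 |  21 | ffddaagff
  22 |  20 | fffddaagff
  23 |   9 | ffgbdebedbgfffddaagff
  24 |  10 | fgbdebedbgfffddaagff
  25 |   6 | gagffgbdebedbgfffddaagff
  26 |  11 | gbdebedbgfffddaagff
  27 |  27 | gff
  28 |  19 | gfffddaagff
  29 |   8 | gffgbdebedbgfffddaagff

SA = [25, 0, 2, 26, 7, 1, 4, 12, 15, 5, 18, 3, 24, 17, 23, 13, 14, 16, 29, 22, 28, 21, 20, 9, 10, 6, 11, 27, 19, 8]
i: (SA[i-1],SA[i]) lcp shared
  1: (25,0) 1 'a'
  2: (0,2) 1 'a'
  3: (2,26) 1 'a'
  4: (26,7) 4 'agff'
  5: (7,1) 0 ''
  6: (1,4) 1 'b'
  7: (4,12) 1 'b'
  8: (12,15) 1 'b'
  9: (15,5) 1 'b'
  10: (5,18) 2 'bg'
  11: (18,3) 0 ''
  12: (3,24) 0 ''
  13: (24,17) 1 'd'
  14: (17,23) 1 'd'
  15: (23,13) 1 'd'
  16: (13,14) 0 ''
  17: (14,16) 1 'e'
  18: (16,29) 0 ''
  19: (29,22) 1 'f'
  20: (22,28) 1 'f'
  21: (28,21) 2 'ff'
  22: (21,20) 2 'ff'
  23: (20,9) 2 'ff'
  24: (9,10) 1 'f'
  25: (10,6) 0 ''
  26: (6,11) 1 'g'
  27: (11,27) 1 'g'
  28: (27,19) 3 'gff'
  29: (19,8) 3 'gff'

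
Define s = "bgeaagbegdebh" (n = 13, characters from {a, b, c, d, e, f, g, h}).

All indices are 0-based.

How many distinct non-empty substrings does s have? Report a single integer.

sorted suffixes:
  #0 SA[0]=3  'aagbegdebh'
  #1 SA[1]=4  'agbegdebh'
  #2 SA[2]=6  'begdebh'
  #3 SA[3]=0  'bgeaagbegdebh'
  #4 SA[4]=11  'bh'
  #5 SA[5]=9  'debh'
  #6 SA[6]=2  'eaagbegdebh'
  #7 SA[7]=10  'ebh'
  #8 SA[8]=7  'egdebh'
  #9 SA[9]=5  'gbegdebh'
  #10 SA[10]=8  'gdebh'
  #11 SA[11]=1  'geaagbegdebh'
  #12 SA[12]=12  'h'

SA = [3, 4, 6, 0, 11, 9, 2, 10, 7, 5, 8, 1, 12]
i: (SA[i-1],SA[i]) lcp shared
  1: (3,4) 1 'a'
  2: (4,6) 0 ''
  3: (6,0) 1 'b'
  4: (0,11) 1 'b'
  5: (11,9) 0 ''
  6: (9,2) 0 ''
  7: (2,10) 1 'e'
  8: (10,7) 1 'e'
  9: (7,5) 0 ''
  10: (5,8) 1 'g'
  11: (8,1) 1 'g'
  12: (1,12) 0 ''

n(n+1)/2 = 13·14/2 = 91
Σ LCP = 0 + 1 + 0 + 1 + 1 + 0 + 0 + 1 + 1 + 0 + 1 + 1 + 0 = 7
distinct = 91 − 7 = 84

84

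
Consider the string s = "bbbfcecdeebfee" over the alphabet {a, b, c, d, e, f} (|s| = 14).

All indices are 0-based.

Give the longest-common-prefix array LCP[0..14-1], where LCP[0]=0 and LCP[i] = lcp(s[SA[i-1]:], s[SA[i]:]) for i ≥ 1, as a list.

rank→(start, suffix):
  0 → (0, 'bbbfcecdeebfee')
  1 → (1, 'bbfcecdeebfee')
  2 → (2, 'bfcecdeebfee')
  3 → (10, 'bfee')
  4 → (6, 'cdeebfee')
  5 → (4, 'cecdeebfee')
  6 → (7, 'deebfee')
  7 → (13, 'e')
  8 → (9, 'ebfee')
  9 → (5, 'ecdeebfee')
  10 → (12, 'ee')
  11 → (8, 'eebfee')
  12 → (3, 'fcecdeebfee')
  13 → (11, 'fee')

SA = [0, 1, 2, 10, 6, 4, 7, 13, 9, 5, 12, 8, 3, 11]
[i] adj suffixes → lcp
  [1] 0/1 → 2 ('bb')
  [2] 1/2 → 1 ('b')
  [3] 2/10 → 2 ('bf')
  [4] 10/6 → 0 ('')
  [5] 6/4 → 1 ('c')
  [6] 4/7 → 0 ('')
  [7] 7/13 → 0 ('')
  [8] 13/9 → 1 ('e')
  [9] 9/5 → 1 ('e')
  [10] 5/12 → 1 ('e')
  [11] 12/8 → 2 ('ee')
  [12] 8/3 → 0 ('')
  [13] 3/11 → 1 ('f')

[0, 2, 1, 2, 0, 1, 0, 0, 1, 1, 1, 2, 0, 1]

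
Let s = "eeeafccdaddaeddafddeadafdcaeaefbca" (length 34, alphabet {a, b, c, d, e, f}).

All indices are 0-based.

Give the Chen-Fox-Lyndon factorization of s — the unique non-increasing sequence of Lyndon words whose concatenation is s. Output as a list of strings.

emit factor 1: 'e' (i=0, period=1)
emit factor 2: 'e' (i=1, period=1)
emit factor 3: 'e' (i=2, period=1)
emit factor 4: 'afccd' (i=3, period=5)
emit factor 5: 'addaeddafdde' (i=8, period=12)
emit factor 6: 'adafdcaeaefbc' (i=20, period=13)
emit factor 7: 'a' (i=33, period=1)

["e", "e", "e", "afccd", "addaeddafdde", "adafdcaeaefbc", "a"]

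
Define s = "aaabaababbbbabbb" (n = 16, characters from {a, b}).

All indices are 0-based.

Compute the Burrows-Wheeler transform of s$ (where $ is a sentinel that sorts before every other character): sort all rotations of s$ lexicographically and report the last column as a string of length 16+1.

rank  rotation           last
    0  $aaabaababbbbabbb  b
    1  aaabaababbbbabbb$  $
    2  aabaababbbbabbb$a  a
    3  aababbbbabbb$aaab  b
    4  abaababbbbabbb$aa  a
    5  ababbbbabbb$aaaba  a
    6  abbb$aaabaababbbb  b
    7  abbbbabbb$aaabaab  b
    8  b$aaabaababbbbabb  b
    9  baababbbbabbb$aaa  a
   10  babbb$aaabaababbb  b
   11  babbbbabbb$aaabaa  a
   12  bb$aaabaababbbbab  b
   13  bbabbb$aaabaababb  b
   14  bbb$aaabaababbbba  a
   15  bbbabbb$aaabaabab  b
   16  bbbbabbb$aaabaaba  a

b$abaabbbababbaba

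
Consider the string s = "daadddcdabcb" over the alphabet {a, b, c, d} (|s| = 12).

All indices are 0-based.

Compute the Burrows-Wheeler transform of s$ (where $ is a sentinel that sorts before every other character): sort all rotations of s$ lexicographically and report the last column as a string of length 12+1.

bddacabd$cdda

rank  rotation       last
    0  $daadddcdabcb  b
    1  aadddcdabcb$d  d
    2  abcb$daadddcd  d
    3  adddcdabcb$da  a
    4  b$daadddcdabc  c
    5  bcb$daadddcda  a
    6  cb$daadddcdab  b
    7  cdabcb$daaddd  d
    8  daadddcdabcb$  $
    9  dabcb$daadddc  c
   10  dcdabcb$daadd  d
   11  ddcdabcb$daad  d
   12  dddcdabcb$daa  a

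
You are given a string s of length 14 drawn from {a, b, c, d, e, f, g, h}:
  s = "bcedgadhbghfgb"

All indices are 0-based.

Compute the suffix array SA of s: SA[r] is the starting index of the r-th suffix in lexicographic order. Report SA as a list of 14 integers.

sorted suffixes:
  #0 SA[0]=5  'adhbghfgb'
  #1 SA[1]=13  'b'
  #2 SA[2]=0  'bcedgadhbghfgb'
  #3 SA[3]=8  'bghfgb'
  #4 SA[4]=1  'cedgadhbghfgb'
  #5 SA[5]=3  'dgadhbghfgb'
  #6 SA[6]=6  'dhbghfgb'
  #7 SA[7]=2  'edgadhbghfgb'
  #8 SA[8]=11  'fgb'
  #9 SA[9]=4  'gadhbghfgb'
  #10 SA[10]=12  'gb'
  #11 SA[11]=9  'ghfgb'
  #12 SA[12]=7  'hbghfgb'
  #13 SA[13]=10  'hfgb'

[5, 13, 0, 8, 1, 3, 6, 2, 11, 4, 12, 9, 7, 10]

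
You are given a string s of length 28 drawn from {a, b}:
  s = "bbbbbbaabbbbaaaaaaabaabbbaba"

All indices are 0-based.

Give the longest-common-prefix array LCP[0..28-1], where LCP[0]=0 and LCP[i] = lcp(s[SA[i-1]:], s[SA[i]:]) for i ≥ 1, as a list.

rank | idx | suffix
   0 |  27 | a
   1 |  12 | aaaaaaabaabbbaba
   2 |  13 | aaaaaabaabbbaba
   3 |  14 | aaaaabaabbbaba
   4 |  15 | aaaabaabbbaba
   5 |  16 | aaabaabbbaba
   6 |  17 | aabaabbbaba
   7 |  20 | aabbbaba
   8 |   6 | aabbbbaaaaaaabaabbbaba
   9 |  25 | aba
  10 |  18 | abaabbbaba
  11 |  21 | abbbaba
  12 |   7 | abbbbaaaaaaabaabbbaba
  13 |  26 | ba
  14 |  11 | baaaaaaabaabbbaba
  15 |  19 | baabbbaba
  16 |   5 | baabbbbaaaaaaabaabbbaba
  17 |  24 | baba
  18 |  10 | bbaaaaaaabaabbbaba
  19 |   4 | bbaabbbbaaaaaaabaabbbaba
  20 |  23 | bbaba
  21 |   9 | bbbaaaaaaabaabbbaba
  22 |   3 | bbbaabbbbaaaaaaabaabbbaba
  23 |  22 | bbbaba
  24 |   8 | bbbbaaaaaaabaabbbaba
  25 |   2 | bbbbaabbbbaaaaaaabaabbbaba
  26 |   1 | bbbbbaabbbbaaaaaaabaabbbaba
  27 |   0 | bbbbbbaabbbbaaaaaaabaabbbaba

SA = [27, 12, 13, 14, 15, 16, 17, 20, 6, 25, 18, 21, 7, 26, 11, 19, 5, 24, 10, 4, 23, 9, 3, 22, 8, 2, 1, 0]
i: (SA[i-1],SA[i]) lcp shared
  1: (27,12) 1 'a'
  2: (12,13) 6 'aaaaaa'
  3: (13,14) 5 'aaaaa'
  4: (14,15) 4 'aaaa'
  5: (15,16) 3 'aaa'
  6: (16,17) 2 'aa'
  7: (17,20) 3 'aab'
  8: (20,6) 5 'aabbb'
  9: (6,25) 1 'a'
  10: (25,18) 3 'aba'
  11: (18,21) 2 'ab'
  12: (21,7) 4 'abbb'
  13: (7,26) 0 ''
  14: (26,11) 2 'ba'
  15: (11,19) 3 'baa'
  16: (19,5) 6 'baabbb'
  17: (5,24) 2 'ba'
  18: (24,10) 1 'b'
  19: (10,4) 4 'bbaa'
  20: (4,23) 3 'bba'
  21: (23,9) 2 'bb'
  22: (9,3) 5 'bbbaa'
  23: (3,22) 4 'bbba'
  24: (22,8) 3 'bbb'
  25: (8,2) 6 'bbbbaa'
  26: (2,1) 4 'bbbb'
  27: (1,0) 5 'bbbbb'

[0, 1, 6, 5, 4, 3, 2, 3, 5, 1, 3, 2, 4, 0, 2, 3, 6, 2, 1, 4, 3, 2, 5, 4, 3, 6, 4, 5]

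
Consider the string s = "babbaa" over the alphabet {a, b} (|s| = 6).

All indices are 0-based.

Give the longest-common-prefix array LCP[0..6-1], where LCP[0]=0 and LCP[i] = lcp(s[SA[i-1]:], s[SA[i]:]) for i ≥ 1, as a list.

rank | idx | suffix
   0 |   5 | a
   1 |   4 | aa
   2 |   1 | abbaa
   3 |   3 | baa
   4 |   0 | babbaa
   5 |   2 | bbaa

SA = [5, 4, 1, 3, 0, 2]
i: (SA[i-1],SA[i]) lcp shared
  1: (5,4) 1 'a'
  2: (4,1) 1 'a'
  3: (1,3) 0 ''
  4: (3,0) 2 'ba'
  5: (0,2) 1 'b'

[0, 1, 1, 0, 2, 1]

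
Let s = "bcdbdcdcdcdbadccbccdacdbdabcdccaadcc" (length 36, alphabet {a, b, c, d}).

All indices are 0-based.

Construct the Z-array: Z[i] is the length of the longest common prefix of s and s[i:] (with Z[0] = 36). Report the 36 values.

[36, 0, 0, 1, 0, 0, 0, 0, 0, 0, 0, 1, 0, 0, 0, 0, 2, 0, 0, 0, 0, 0, 0, 1, 0, 0, 3, 0, 0, 0, 0, 0, 0, 0, 0, 0]

Z[0]=36
i=1: outside box; Z[1]=0
i=2: outside box; Z[2]=0
i=3: outside box; Z[3]=1 grow→box=[3,4)
i=4: outside box; Z[4]=0
i=5: outside box; Z[5]=0
i=6: outside box; Z[6]=0
i=7: outside box; Z[7]=0
i=8: outside box; Z[8]=0
i=9: outside box; Z[9]=0
i=10: outside box; Z[10]=0
i=11: outside box; Z[11]=1 grow→box=[11,12)
i=12: outside box; Z[12]=0
i=13: outside box; Z[13]=0
i=14: outside box; Z[14]=0
i=15: outside box; Z[15]=0
i=16: outside box; Z[16]=2 grow→box=[16,18)
i=17: min(r-i=1, Z[1]=0)=0; Z[17]=0
i=18: outside box; Z[18]=0
i=19: outside box; Z[19]=0
i=20: outside box; Z[20]=0
i=21: outside box; Z[21]=0
i=22: outside box; Z[22]=0
i=23: outside box; Z[23]=1 grow→box=[23,24)
i=24: outside box; Z[24]=0
i=25: outside box; Z[25]=0
i=26: outside box; Z[26]=3 grow→box=[26,29)
i=27: min(r-i=2, Z[1]=0)=0; Z[27]=0
i=28: min(r-i=1, Z[2]=0)=0; Z[28]=0
i=29: outside box; Z[29]=0
i=30: outside box; Z[30]=0
i=31: outside box; Z[31]=0
i=32: outside box; Z[32]=0
i=33: outside box; Z[33]=0
i=34: outside box; Z[34]=0
i=35: outside box; Z[35]=0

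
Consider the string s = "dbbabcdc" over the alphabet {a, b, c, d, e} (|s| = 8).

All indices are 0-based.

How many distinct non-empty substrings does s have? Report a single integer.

sorted suffixes:
  #0 SA[0]=3  'abcdc'
  #1 SA[1]=2  'babcdc'
  #2 SA[2]=1  'bbabcdc'
  #3 SA[3]=4  'bcdc'
  #4 SA[4]=7  'c'
  #5 SA[5]=5  'cdc'
  #6 SA[6]=0  'dbbabcdc'
  #7 SA[7]=6  'dc'

SA = [3, 2, 1, 4, 7, 5, 0, 6]
[i] adj suffixes → lcp
  [1] 3/2 → 0 ('')
  [2] 2/1 → 1 ('b')
  [3] 1/4 → 1 ('b')
  [4] 4/7 → 0 ('')
  [5] 7/5 → 1 ('c')
  [6] 5/0 → 0 ('')
  [7] 0/6 → 1 ('d')

n(n+1)/2 = 8·9/2 = 36
Σ LCP = 0 + 0 + 1 + 1 + 0 + 1 + 0 + 1 = 4
distinct = 36 − 4 = 32

32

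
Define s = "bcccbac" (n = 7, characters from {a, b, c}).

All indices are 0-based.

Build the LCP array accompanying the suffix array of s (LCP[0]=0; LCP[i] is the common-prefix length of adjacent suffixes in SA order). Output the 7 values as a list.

[0, 0, 1, 0, 1, 1, 2]

rank→(start, suffix):
  0 → (5, 'ac')
  1 → (4, 'bac')
  2 → (0, 'bcccbac')
  3 → (6, 'c')
  4 → (3, 'cbac')
  5 → (2, 'ccbac')
  6 → (1, 'cccbac')

SA = [5, 4, 0, 6, 3, 2, 1]
rank  pair      lcp
   1  s[5:],s[4:]  0  ''
   2  s[4:],s[0:]  1  'b'
   3  s[0:],s[6:]  0  ''
   4  s[6:],s[3:]  1  'c'
   5  s[3:],s[2:]  1  'c'
   6  s[2:],s[1:]  2  'cc'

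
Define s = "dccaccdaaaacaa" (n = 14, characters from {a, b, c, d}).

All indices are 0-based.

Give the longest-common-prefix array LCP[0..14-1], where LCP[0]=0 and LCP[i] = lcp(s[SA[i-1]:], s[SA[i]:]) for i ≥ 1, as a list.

sorted suffixes:
  #0 SA[0]=13  'a'
  #1 SA[1]=12  'aa'
  #2 SA[2]=7  'aaaacaa'
  #3 SA[3]=8  'aaacaa'
  #4 SA[4]=9  'aacaa'
  #5 SA[5]=10  'acaa'
  #6 SA[6]=3  'accdaaaacaa'
  #7 SA[7]=11  'caa'
  #8 SA[8]=2  'caccdaaaacaa'
  #9 SA[9]=1  'ccaccdaaaacaa'
  #10 SA[10]=4  'ccdaaaacaa'
  #11 SA[11]=5  'cdaaaacaa'
  #12 SA[12]=6  'daaaacaa'
  #13 SA[13]=0  'dccaccdaaaacaa'

SA = [13, 12, 7, 8, 9, 10, 3, 11, 2, 1, 4, 5, 6, 0]
rank  pair      lcp
   1  s[13:],s[12:]  1  'a'
   2  s[12:],s[7:]  2  'aa'
   3  s[7:],s[8:]  3  'aaa'
   4  s[8:],s[9:]  2  'aa'
   5  s[9:],s[10:]  1  'a'
   6  s[10:],s[3:]  2  'ac'
   7  s[3:],s[11:]  0  ''
   8  s[11:],s[2:]  2  'ca'
   9  s[2:],s[1:]  1  'c'
  10  s[1:],s[4:]  2  'cc'
  11  s[4:],s[5:]  1  'c'
  12  s[5:],s[6:]  0  ''
  13  s[6:],s[0:]  1  'd'

[0, 1, 2, 3, 2, 1, 2, 0, 2, 1, 2, 1, 0, 1]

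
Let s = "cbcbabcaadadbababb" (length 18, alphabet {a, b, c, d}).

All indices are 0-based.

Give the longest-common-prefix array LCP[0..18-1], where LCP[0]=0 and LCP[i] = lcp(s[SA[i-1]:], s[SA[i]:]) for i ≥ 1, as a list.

[0, 1, 2, 2, 1, 2, 0, 1, 3, 3, 1, 1, 2, 0, 1, 2, 0, 1]

sorted suffixes:
  #0 SA[0]=7  'aadadbababb'
  #1 SA[1]=13  'ababb'
  #2 SA[2]=15  'abb'
  #3 SA[3]=4  'abcaadadbababb'
  #4 SA[4]=8  'adadbababb'
  #5 SA[5]=10  'adbababb'
  #6 SA[6]=17  'b'
  #7 SA[7]=12  'bababb'
  #8 SA[8]=14  'babb'
  #9 SA[9]=3  'babcaadadbababb'
  #10 SA[10]=16  'bb'
  #11 SA[11]=5  'bcaadadbababb'
  #12 SA[12]=1  'bcbabcaadadbababb'
  #13 SA[13]=6  'caadadbababb'
  #14 SA[14]=2  'cbabcaadadbababb'
  #15 SA[15]=0  'cbcbabcaadadbababb'
  #16 SA[16]=9  'dadbababb'
  #17 SA[17]=11  'dbababb'

SA = [7, 13, 15, 4, 8, 10, 17, 12, 14, 3, 16, 5, 1, 6, 2, 0, 9, 11]
[i] adj suffixes → lcp
  [1] 7/13 → 1 ('a')
  [2] 13/15 → 2 ('ab')
  [3] 15/4 → 2 ('ab')
  [4] 4/8 → 1 ('a')
  [5] 8/10 → 2 ('ad')
  [6] 10/17 → 0 ('')
  [7] 17/12 → 1 ('b')
  [8] 12/14 → 3 ('bab')
  [9] 14/3 → 3 ('bab')
  [10] 3/16 → 1 ('b')
  [11] 16/5 → 1 ('b')
  [12] 5/1 → 2 ('bc')
  [13] 1/6 → 0 ('')
  [14] 6/2 → 1 ('c')
  [15] 2/0 → 2 ('cb')
  [16] 0/9 → 0 ('')
  [17] 9/11 → 1 ('d')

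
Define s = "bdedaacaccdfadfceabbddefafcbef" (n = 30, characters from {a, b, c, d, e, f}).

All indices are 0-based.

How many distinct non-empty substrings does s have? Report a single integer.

sorted suffixes:
  #0 SA[0]=4  'aacaccdfadfceabbddefafcbef'
  #1 SA[1]=17  'abbddefafcbef'
  #2 SA[2]=5  'acaccdfadfceabbddefafcbef'
  #3 SA[3]=7  'accdfadfceabbddefafcbef'
  #4 SA[4]=12  'adfceabbddefafcbef'
  #5 SA[5]=24  'afcbef'
  #6 SA[6]=18  'bbddefafcbef'
  #7 SA[7]=19  'bddefafcbef'
  #8 SA[8]=0  'bdedaacaccdfadfceabbddefafcbef'
  #9 SA[9]=27  'bef'
  #10 SA[10]=6  'caccdfadfceabbddefafcbef'
  #11 SA[11]=26  'cbef'
  #12 SA[12]=8  'ccdfadfceabbddefafcbef'
  #13 SA[13]=9  'cdfadfceabbddefafcbef'
  #14 SA[14]=15  'ceabbddefafcbef'
  #15 SA[15]=3  'daacaccdfadfceabbddefafcbef'
  #16 SA[16]=20  'ddefafcbef'
  #17 SA[17]=1  'dedaacaccdfadfceabbddefafcbef'
  #18 SA[18]=21  'defafcbef'
  #19 SA[19]=10  'dfadfceabbddefafcbef'
  #20 SA[20]=13  'dfceabbddefafcbef'
  #21 SA[21]=16  'eabbddefafcbef'
  #22 SA[22]=2  'edaacaccdfadfceabbddefafcbef'
  #23 SA[23]=28  'ef'
  #24 SA[24]=22  'efafcbef'
  #25 SA[25]=29  'f'
  #26 SA[26]=11  'fadfceabbddefafcbef'
  #27 SA[27]=23  'fafcbef'
  #28 SA[28]=25  'fcbef'
  #29 SA[29]=14  'fceabbddefafcbef'

SA = [4, 17, 5, 7, 12, 24, 18, 19, 0, 27, 6, 26, 8, 9, 15, 3, 20, 1, 21, 10, 13, 16, 2, 28, 22, 29, 11, 23, 25, 14]
rank  pair      lcp
   1  s[4:],s[17:]  1  'a'
   2  s[17:],s[5:]  1  'a'
   3  s[5:],s[7:]  2  'ac'
   4  s[7:],s[12:]  1  'a'
   5  s[12:],s[24:]  1  'a'
   6  s[24:],s[18:]  0  ''
   7  s[18:],s[19:]  1  'b'
   8  s[19:],s[0:]  2  'bd'
   9  s[0:],s[27:]  1  'b'
  10  s[27:],s[6:]  0  ''
  11  s[6:],s[26:]  1  'c'
  12  s[26:],s[8:]  1  'c'
  13  s[8:],s[9:]  1  'c'
  14  s[9:],s[15:]  1  'c'
  15  s[15:],s[3:]  0  ''
  16  s[3:],s[20:]  1  'd'
  17  s[20:],s[1:]  1  'd'
  18  s[1:],s[21:]  2  'de'
  19  s[21:],s[10:]  1  'd'
  20  s[10:],s[13:]  2  'df'
  21  s[13:],s[16:]  0  ''
  22  s[16:],s[2:]  1  'e'
  23  s[2:],s[28:]  1  'e'
  24  s[28:],s[22:]  2  'ef'
  25  s[22:],s[29:]  0  ''
  26  s[29:],s[11:]  1  'f'
  27  s[11:],s[23:]  2  'fa'
  28  s[23:],s[25:]  1  'f'
  29  s[25:],s[14:]  2  'fc'

n(n+1)/2 = 30·31/2 = 465
Σ LCP = 0 + 1 + 1 + 2 + 1 + 1 + 0 + 1 + 2 + 1 + 0 + 1 + 1 + 1 + 1 + 0 + 1 + 1 + 2 + 1 + 2 + 0 + 1 + 1 + 2 + 0 + 1 + 2 + 1 + 2 = 31
distinct = 465 − 31 = 434

434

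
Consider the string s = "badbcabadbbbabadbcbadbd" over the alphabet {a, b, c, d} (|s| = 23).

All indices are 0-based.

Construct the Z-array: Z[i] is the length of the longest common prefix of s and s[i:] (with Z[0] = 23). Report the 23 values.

Z[0]=23
i=1: outside box; Z[1]=0
i=2: outside box; Z[2]=0
i=3: outside box; Z[3]=1 scan→box=[3,4)
i=4: outside box; Z[4]=0
i=5: outside box; Z[5]=0
i=6: outside box; Z[6]=4 scan→box=[6,10)
i=7: min(r-i=3, Z[1]=0)=0; Z[7]=0
i=8: min(r-i=2, Z[2]=0)=0; Z[8]=0
i=9: min(r-i=1, Z[3]=1)=1; Z[9]=1
i=10: outside box; Z[10]=1 scan→box=[10,11)
i=11: outside box; Z[11]=2 scan→box=[11,13)
i=12: min(r-i=1, Z[1]=0)=0; Z[12]=0
i=13: outside box; Z[13]=5 scan→box=[13,18)
i=14: min(r-i=4, Z[1]=0)=0; Z[14]=0
i=15: min(r-i=3, Z[2]=0)=0; Z[15]=0
i=16: min(r-i=2, Z[3]=1)=1; Z[16]=1
i=17: min(r-i=1, Z[4]=0)=0; Z[17]=0
i=18: outside box; Z[18]=4 scan→box=[18,22)
i=19: min(r-i=3, Z[1]=0)=0; Z[19]=0
i=20: min(r-i=2, Z[2]=0)=0; Z[20]=0
i=21: min(r-i=1, Z[3]=1)=1; Z[21]=1
i=22: outside box; Z[22]=0

[23, 0, 0, 1, 0, 0, 4, 0, 0, 1, 1, 2, 0, 5, 0, 0, 1, 0, 4, 0, 0, 1, 0]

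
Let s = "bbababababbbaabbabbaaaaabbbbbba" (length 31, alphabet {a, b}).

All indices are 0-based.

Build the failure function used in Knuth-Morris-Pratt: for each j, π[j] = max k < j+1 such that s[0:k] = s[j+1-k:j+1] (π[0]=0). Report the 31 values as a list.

[0, 1, 0, 1, 0, 1, 0, 1, 0, 1, 2, 2, 3, 0, 1, 2, 3, 4, 2, 3, 0, 0, 0, 0, 1, 2, 2, 2, 2, 2, 3]

π[0] = 0
j=1 s[j]='b': π[1]=1 (border 'b')
j=2 s[j]='a': k: 1→0; π[2]=0 (border '')
j=3 s[j]='b': π[3]=1 (border 'b')
j=4 s[j]='a': k: 1→0; π[4]=0 (border '')
j=5 s[j]='b': π[5]=1 (border 'b')
j=6 s[j]='a': k: 1→0; π[6]=0 (border '')
j=7 s[j]='b': π[7]=1 (border 'b')
j=8 s[j]='a': k: 1→0; π[8]=0 (border '')
j=9 s[j]='b': π[9]=1 (border 'b')
j=10 s[j]='b': π[10]=2 (border 'bb')
j=11 s[j]='b': k: 2→1; π[11]=2 (border 'bb')
j=12 s[j]='a': π[12]=3 (border 'bba')
j=13 s[j]='a': k: 3→0; π[13]=0 (border '')
j=14 s[j]='b': π[14]=1 (border 'b')
j=15 s[j]='b': π[15]=2 (border 'bb')
j=16 s[j]='a': π[16]=3 (border 'bba')
j=17 s[j]='b': π[17]=4 (border 'bbab')
j=18 s[j]='b': k: 4→1; π[18]=2 (border 'bb')
j=19 s[j]='a': π[19]=3 (border 'bba')
j=20 s[j]='a': k: 3→0; π[20]=0 (border '')
j=21 s[j]='a': π[21]=0 (border '')
j=22 s[j]='a': π[22]=0 (border '')
j=23 s[j]='a': π[23]=0 (border '')
j=24 s[j]='b': π[24]=1 (border 'b')
j=25 s[j]='b': π[25]=2 (border 'bb')
j=26 s[j]='b': k: 2→1; π[26]=2 (border 'bb')
j=27 s[j]='b': k: 2→1; π[27]=2 (border 'bb')
j=28 s[j]='b': k: 2→1; π[28]=2 (border 'bb')
j=29 s[j]='b': k: 2→1; π[29]=2 (border 'bb')
j=30 s[j]='a': π[30]=3 (border 'bba')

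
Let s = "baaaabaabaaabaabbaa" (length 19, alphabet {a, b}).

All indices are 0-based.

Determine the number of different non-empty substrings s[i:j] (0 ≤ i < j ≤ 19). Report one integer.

134

rank→(start, suffix):
  0 → (18, 'a')
  1 → (17, 'aa')
  2 → (1, 'aaaabaabaaabaabbaa')
  3 → (2, 'aaabaabaaabaabbaa')
  4 → (9, 'aaabaabbaa')
  5 → (6, 'aabaaabaabbaa')
  6 → (3, 'aabaabaaabaabbaa')
  7 → (10, 'aabaabbaa')
  8 → (13, 'aabbaa')
  9 → (7, 'abaaabaabbaa')
  10 → (4, 'abaabaaabaabbaa')
  11 → (11, 'abaabbaa')
  12 → (14, 'abbaa')
  13 → (16, 'baa')
  14 → (0, 'baaaabaabaaabaabbaa')
  15 → (8, 'baaabaabbaa')
  16 → (5, 'baabaaabaabbaa')
  17 → (12, 'baabbaa')
  18 → (15, 'bbaa')

SA = [18, 17, 1, 2, 9, 6, 3, 10, 13, 7, 4, 11, 14, 16, 0, 8, 5, 12, 15]
i: (SA[i-1],SA[i]) lcp shared
  1: (18,17) 1 'a'
  2: (17,1) 2 'aa'
  3: (1,2) 3 'aaa'
  4: (2,9) 7 'aaabaab'
  5: (9,6) 2 'aa'
  6: (6,3) 5 'aabaa'
  7: (3,10) 6 'aabaab'
  8: (10,13) 3 'aab'
  9: (13,7) 1 'a'
  10: (7,4) 4 'abaa'
  11: (4,11) 5 'abaab'
  12: (11,14) 2 'ab'
  13: (14,16) 0 ''
  14: (16,0) 3 'baa'
  15: (0,8) 4 'baaa'
  16: (8,5) 3 'baa'
  17: (5,12) 4 'baab'
  18: (12,15) 1 'b'

n(n+1)/2 = 19·20/2 = 190
Σ LCP = 0 + 1 + 2 + 3 + 7 + 2 + 5 + 6 + 3 + 1 + 4 + 5 + 2 + 0 + 3 + 4 + 3 + 4 + 1 = 56
distinct = 190 − 56 = 134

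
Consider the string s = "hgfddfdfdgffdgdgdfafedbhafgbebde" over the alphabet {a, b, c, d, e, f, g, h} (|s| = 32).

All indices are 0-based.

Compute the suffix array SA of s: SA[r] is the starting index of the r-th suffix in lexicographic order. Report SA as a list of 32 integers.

[18, 24, 29, 27, 22, 21, 3, 30, 16, 4, 6, 14, 12, 8, 31, 28, 20, 17, 2, 5, 11, 7, 19, 10, 25, 26, 15, 13, 1, 9, 23, 0]

sorted suffixes:
  #0 SA[0]=18  'afedbhafgbebde'
  #1 SA[1]=24  'afgbebde'
  #2 SA[2]=29  'bde'
  #3 SA[3]=27  'bebde'
  #4 SA[4]=22  'bhafgbebde'
  #5 SA[5]=21  'dbhafgbebde'
  #6 SA[6]=3  'ddfdfdgffdgdgdfafedbhafgbebde'
  #7 SA[7]=30  'de'
  #8 SA[8]=16  'dfafedbhafgbebde'
  #9 SA[9]=4  'dfdfdgffdgdgdfafedbhafgbebde'
  #10 SA[10]=6  'dfdgffdgdgdfafedbhafgbebde'
  #11 SA[11]=14  'dgdfafedbhafgbebde'
  #12 SA[12]=12  'dgdgdfafedbhafgbebde'
  #13 SA[13]=8  'dgffdgdgdfafedbhafgbebde'
  #14 SA[14]=31  'e'
  #15 SA[15]=28  'ebde'
  #16 SA[16]=20  'edbhafgbebde'
  #17 SA[17]=17  'fafedbhafgbebde'
  #18 SA[18]=2  'fddfdfdgffdgdgdfafedbhafgbebde'
  #19 SA[19]=5  'fdfdgffdgdgdfafedbhafgbebde'
  #20 SA[20]=11  'fdgdgdfafedbhafgbebde'
  #21 SA[21]=7  'fdgffdgdgdfafedbhafgbebde'
  #22 SA[22]=19  'fedbhafgbebde'
  #23 SA[23]=10  'ffdgdgdfafedbhafgbebde'
  #24 SA[24]=25  'fgbebde'
  #25 SA[25]=26  'gbebde'
  #26 SA[26]=15  'gdfafedbhafgbebde'
  #27 SA[27]=13  'gdgdfafedbhafgbebde'
  #28 SA[28]=1  'gfddfdfdgffdgdgdfafedbhafgbebde'
  #29 SA[29]=9  'gffdgdgdfafedbhafgbebde'
  #30 SA[30]=23  'hafgbebde'
  #31 SA[31]=0  'hgfddfdfdgffdgdgdfafedbhafgbebde'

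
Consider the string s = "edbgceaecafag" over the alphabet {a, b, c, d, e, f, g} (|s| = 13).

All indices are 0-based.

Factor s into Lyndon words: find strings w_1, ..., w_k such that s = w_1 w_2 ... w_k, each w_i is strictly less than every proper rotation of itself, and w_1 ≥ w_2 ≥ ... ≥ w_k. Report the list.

["e", "d", "bgce", "aecafag"]

emit factor 1: 'e' (i=0, period=1)
emit factor 2: 'd' (i=1, period=1)
emit factor 3: 'bgce' (i=2, period=4)
emit factor 4: 'aecafag' (i=6, period=7)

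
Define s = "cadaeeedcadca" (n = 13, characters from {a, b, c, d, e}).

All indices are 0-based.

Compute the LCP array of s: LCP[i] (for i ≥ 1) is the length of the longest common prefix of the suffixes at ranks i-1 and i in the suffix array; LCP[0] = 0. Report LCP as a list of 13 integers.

[0, 1, 2, 1, 0, 2, 3, 0, 1, 3, 0, 1, 2]

rank→(start, suffix):
  0 → (12, 'a')
  1 → (1, 'adaeeedcadca')
  2 → (9, 'adca')
  3 → (3, 'aeeedcadca')
  4 → (11, 'ca')
  5 → (0, 'cadaeeedcadca')
  6 → (8, 'cadca')
  7 → (2, 'daeeedcadca')
  8 → (10, 'dca')
  9 → (7, 'dcadca')
  10 → (6, 'edcadca')
  11 → (5, 'eedcadca')
  12 → (4, 'eeedcadca')

SA = [12, 1, 9, 3, 11, 0, 8, 2, 10, 7, 6, 5, 4]
rank  pair      lcp
   1  s[12:],s[1:]  1  'a'
   2  s[1:],s[9:]  2  'ad'
   3  s[9:],s[3:]  1  'a'
   4  s[3:],s[11:]  0  ''
   5  s[11:],s[0:]  2  'ca'
   6  s[0:],s[8:]  3  'cad'
   7  s[8:],s[2:]  0  ''
   8  s[2:],s[10:]  1  'd'
   9  s[10:],s[7:]  3  'dca'
  10  s[7:],s[6:]  0  ''
  11  s[6:],s[5:]  1  'e'
  12  s[5:],s[4:]  2  'ee'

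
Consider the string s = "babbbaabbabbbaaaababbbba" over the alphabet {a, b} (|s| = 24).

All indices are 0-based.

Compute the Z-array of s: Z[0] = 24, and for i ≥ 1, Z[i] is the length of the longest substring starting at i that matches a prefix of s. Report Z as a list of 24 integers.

Z[0]=24
i=1: outside box; Z[1]=0
i=2: outside box; Z[2]=1 scan→box=[2,3)
i=3: outside box; Z[3]=1 scan→box=[3,4)
i=4: outside box; Z[4]=2 scan→box=[4,6)
i=5: min(r-i=1, Z[1]=0)=0; Z[5]=0
i=6: outside box; Z[6]=0
i=7: outside box; Z[7]=1 scan→box=[7,8)
i=8: outside box; Z[8]=7 scan→box=[8,15)
i=9: min(r-i=6, Z[1]=0)=0; Z[9]=0
i=10: min(r-i=5, Z[2]=1)=1; Z[10]=1
i=11: min(r-i=4, Z[3]=1)=1; Z[11]=1
i=12: min(r-i=3, Z[4]=2)=2; Z[12]=2
i=13: min(r-i=2, Z[5]=0)=0; Z[13]=0
i=14: min(r-i=1, Z[6]=0)=0; Z[14]=0
i=15: outside box; Z[15]=0
i=16: outside box; Z[16]=0
i=17: outside box; Z[17]=5 scan→box=[17,22)
i=18: min(r-i=4, Z[1]=0)=0; Z[18]=0
i=19: min(r-i=3, Z[2]=1)=1; Z[19]=1
i=20: min(r-i=2, Z[3]=1)=1; Z[20]=1
i=21: min(r-i=1, Z[4]=2)=1; Z[21]=1
i=22: outside box; Z[22]=2 scan→box=[22,24)
i=23: min(r-i=1, Z[1]=0)=0; Z[23]=0

[24, 0, 1, 1, 2, 0, 0, 1, 7, 0, 1, 1, 2, 0, 0, 0, 0, 5, 0, 1, 1, 1, 2, 0]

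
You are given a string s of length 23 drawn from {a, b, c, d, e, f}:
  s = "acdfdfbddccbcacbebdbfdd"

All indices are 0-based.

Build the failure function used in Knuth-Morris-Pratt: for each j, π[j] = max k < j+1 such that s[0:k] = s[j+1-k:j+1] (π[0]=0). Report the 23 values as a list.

[0, 0, 0, 0, 0, 0, 0, 0, 0, 0, 0, 0, 0, 1, 2, 0, 0, 0, 0, 0, 0, 0, 0]

π[0] = 0
j=1 s[j]='c': π[1]=0 (border '')
j=2 s[j]='d': π[2]=0 (border '')
j=3 s[j]='f': π[3]=0 (border '')
j=4 s[j]='d': π[4]=0 (border '')
j=5 s[j]='f': π[5]=0 (border '')
j=6 s[j]='b': π[6]=0 (border '')
j=7 s[j]='d': π[7]=0 (border '')
j=8 s[j]='d': π[8]=0 (border '')
j=9 s[j]='c': π[9]=0 (border '')
j=10 s[j]='c': π[10]=0 (border '')
j=11 s[j]='b': π[11]=0 (border '')
j=12 s[j]='c': π[12]=0 (border '')
j=13 s[j]='a': π[13]=1 (border 'a')
j=14 s[j]='c': π[14]=2 (border 'ac')
j=15 s[j]='b': k: 2→0; π[15]=0 (border '')
j=16 s[j]='e': π[16]=0 (border '')
j=17 s[j]='b': π[17]=0 (border '')
j=18 s[j]='d': π[18]=0 (border '')
j=19 s[j]='b': π[19]=0 (border '')
j=20 s[j]='f': π[20]=0 (border '')
j=21 s[j]='d': π[21]=0 (border '')
j=22 s[j]='d': π[22]=0 (border '')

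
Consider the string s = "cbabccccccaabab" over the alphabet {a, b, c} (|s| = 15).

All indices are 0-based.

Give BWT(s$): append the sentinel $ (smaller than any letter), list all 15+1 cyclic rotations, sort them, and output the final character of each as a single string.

bcbabaacac$ccccb

rank  rotation          last
    0  $cbabccccccaabab  b
    1  aabab$cbabcccccc  c
    2  ab$cbabccccccaab  b
    3  abab$cbabcccccca  a
    4  abccccccaabab$cb  b
    5  b$cbabccccccaaba  a
    6  bab$cbabccccccaa  a
    7  babccccccaabab$c  c
    8  bccccccaabab$cba  a
    9  caabab$cbabccccc  c
   10  cbabccccccaabab$  $
   11  ccaabab$cbabcccc  c
   12  cccaabab$cbabccc  c
   13  ccccaabab$cbabcc  c
   14  cccccaabab$cbabc  c
   15  ccccccaabab$cbab  b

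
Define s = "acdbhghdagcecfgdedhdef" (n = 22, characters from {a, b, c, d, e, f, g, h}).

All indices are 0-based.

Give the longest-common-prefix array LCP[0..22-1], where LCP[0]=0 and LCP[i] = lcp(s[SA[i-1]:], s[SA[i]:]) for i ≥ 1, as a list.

rank→(start, suffix):
  0 → (0, 'acdbhghdagcecfgdedhdef')
  1 → (8, 'agcecfgdedhdef')
  2 → (3, 'bhghdagcecfgdedhdef')
  3 → (1, 'cdbhghdagcecfgdedhdef')
  4 → (10, 'cecfgdedhdef')
  5 → (12, 'cfgdedhdef')
  6 → (7, 'dagcecfgdedhdef')
  7 → (2, 'dbhghdagcecfgdedhdef')
  8 → (15, 'dedhdef')
  9 → (19, 'def')
  10 → (17, 'dhdef')
  11 → (11, 'ecfgdedhdef')
  12 → (16, 'edhdef')
  13 → (20, 'ef')
  14 → (21, 'f')
  15 → (13, 'fgdedhdef')
  16 → (9, 'gcecfgdedhdef')
  17 → (14, 'gdedhdef')
  18 → (5, 'ghdagcecfgdedhdef')
  19 → (6, 'hdagcecfgdedhdef')
  20 → (18, 'hdef')
  21 → (4, 'hghdagcecfgdedhdef')

SA = [0, 8, 3, 1, 10, 12, 7, 2, 15, 19, 17, 11, 16, 20, 21, 13, 9, 14, 5, 6, 18, 4]
rank  pair      lcp
   1  s[0:],s[8:]  1  'a'
   2  s[8:],s[3:]  0  ''
   3  s[3:],s[1:]  0  ''
   4  s[1:],s[10:]  1  'c'
   5  s[10:],s[12:]  1  'c'
   6  s[12:],s[7:]  0  ''
   7  s[7:],s[2:]  1  'd'
   8  s[2:],s[15:]  1  'd'
   9  s[15:],s[19:]  2  'de'
  10  s[19:],s[17:]  1  'd'
  11  s[17:],s[11:]  0  ''
  12  s[11:],s[16:]  1  'e'
  13  s[16:],s[20:]  1  'e'
  14  s[20:],s[21:]  0  ''
  15  s[21:],s[13:]  1  'f'
  16  s[13:],s[9:]  0  ''
  17  s[9:],s[14:]  1  'g'
  18  s[14:],s[5:]  1  'g'
  19  s[5:],s[6:]  0  ''
  20  s[6:],s[18:]  2  'hd'
  21  s[18:],s[4:]  1  'h'

[0, 1, 0, 0, 1, 1, 0, 1, 1, 2, 1, 0, 1, 1, 0, 1, 0, 1, 1, 0, 2, 1]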